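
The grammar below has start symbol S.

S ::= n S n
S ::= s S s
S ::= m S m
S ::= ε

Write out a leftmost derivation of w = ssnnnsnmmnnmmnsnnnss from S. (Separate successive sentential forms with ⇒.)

S⇒sSs⇒ssSss⇒ssnSnss⇒ssnnSnnss⇒ssnnnSnnnss⇒ssnnnsSsnnnss⇒ssnnnsnSnsnnnss⇒ssnnnsnmSmnsnnnss⇒ssnnnsnmmSmmnsnnnss⇒ssnnnsnmmnSnmmnsnnnss⇒ssnnnsnmmnnmmnsnnnss

S ⇒ sSs   [S ::= s S s]
sSs ⇒ ssSss   [S ::= s S s]
ssSss ⇒ ssnSnss   [S ::= n S n]
ssnSnss ⇒ ssnnSnnss   [S ::= n S n]
ssnnSnnss ⇒ ssnnnSnnnss   [S ::= n S n]
ssnnnSnnnss ⇒ ssnnnsSsnnnss   [S ::= s S s]
ssnnnsSsnnnss ⇒ ssnnnsnSnsnnnss   [S ::= n S n]
ssnnnsnSnsnnnss ⇒ ssnnnsnmSmnsnnnss   [S ::= m S m]
ssnnnsnmSmnsnnnss ⇒ ssnnnsnmmSmmnsnnnss   [S ::= m S m]
ssnnnsnmmSmmnsnnnss ⇒ ssnnnsnmmnSnmmnsnnnss   [S ::= n S n]
ssnnnsnmmnSnmmnsnnnss ⇒ ssnnnsnmmnnmmnsnnnss   [S ::= ε]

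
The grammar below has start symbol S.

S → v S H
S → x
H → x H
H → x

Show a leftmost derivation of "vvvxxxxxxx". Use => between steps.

S => vSH   [S → v S H]
vSH => vvSHH   [S → v S H]
vvSHH => vvvSHHH   [S → v S H]
vvvSHHH => vvvxHHH   [S → x]
vvvxHHH => vvvxxHHH   [H → x H]
vvvxxHHH => vvvxxxHHH   [H → x H]
vvvxxxHHH => vvvxxxxHH   [H → x]
vvvxxxxHH => vvvxxxxxHH   [H → x H]
vvvxxxxxHH => vvvxxxxxxH   [H → x]
vvvxxxxxxH => vvvxxxxxxx   [H → x]

S => vSH => vvSHH => vvvSHHH => vvvxHHH => vvvxxHHH => vvvxxxHHH => vvvxxxxHH => vvvxxxxxHH => vvvxxxxxxH => vvvxxxxxxx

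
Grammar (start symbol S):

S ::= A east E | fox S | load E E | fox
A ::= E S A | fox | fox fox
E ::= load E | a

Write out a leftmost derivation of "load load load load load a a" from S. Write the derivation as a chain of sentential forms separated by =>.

S => load E E => load load E E => load load load E E => load load load load E E => load load load load load E E => load load load load load a E => load load load load load a a

S => load E E   [S ::= load E E]
load E E => load load E E   [E ::= load E]
load load E E => load load load E E   [E ::= load E]
load load load E E => load load load load E E   [E ::= load E]
load load load load E E => load load load load load E E   [E ::= load E]
load load load load load E E => load load load load load a E   [E ::= a]
load load load load load a E => load load load load load a a   [E ::= a]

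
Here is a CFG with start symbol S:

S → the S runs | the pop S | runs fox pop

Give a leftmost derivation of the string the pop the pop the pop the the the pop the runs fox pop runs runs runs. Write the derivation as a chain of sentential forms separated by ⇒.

S ⇒ the pop S   [S → the pop S]
the pop S ⇒ the pop the pop S   [S → the pop S]
the pop the pop S ⇒ the pop the pop the pop S   [S → the pop S]
the pop the pop the pop S ⇒ the pop the pop the pop the S runs   [S → the S runs]
the pop the pop the pop the S runs ⇒ the pop the pop the pop the the S runs runs   [S → the S runs]
the pop the pop the pop the the S runs runs ⇒ the pop the pop the pop the the the pop S runs runs   [S → the pop S]
the pop the pop the pop the the the pop S runs runs ⇒ the pop the pop the pop the the the pop the S runs runs runs   [S → the S runs]
the pop the pop the pop the the the pop the S runs runs runs ⇒ the pop the pop the pop the the the pop the runs fox pop runs runs runs   [S → runs fox pop]

S ⇒ the pop S ⇒ the pop the pop S ⇒ the pop the pop the pop S ⇒ the pop the pop the pop the S runs ⇒ the pop the pop the pop the the S runs runs ⇒ the pop the pop the pop the the the pop S runs runs ⇒ the pop the pop the pop the the the pop the S runs runs runs ⇒ the pop the pop the pop the the the pop the runs fox pop runs runs runs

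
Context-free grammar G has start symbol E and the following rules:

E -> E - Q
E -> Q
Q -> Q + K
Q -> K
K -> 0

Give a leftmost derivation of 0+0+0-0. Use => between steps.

E=>E-Q=>Q-Q=>Q+K-Q=>Q+K+K-Q=>K+K+K-Q=>0+K+K-Q=>0+0+K-Q=>0+0+0-Q=>0+0+0-K=>0+0+0-0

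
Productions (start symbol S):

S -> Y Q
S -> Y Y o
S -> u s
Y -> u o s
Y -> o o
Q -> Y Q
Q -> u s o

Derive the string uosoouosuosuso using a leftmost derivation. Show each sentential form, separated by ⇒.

S⇒YQ⇒uosQ⇒uosYQ⇒uosooQ⇒uosooYQ⇒uosoouosQ⇒uosoouosYQ⇒uosoouosuosQ⇒uosoouosuosuso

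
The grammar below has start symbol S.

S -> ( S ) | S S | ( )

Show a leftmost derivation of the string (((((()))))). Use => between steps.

S=>(S)=>((S))=>(((S)))=>((((S))))=>(((((S)))))=>(((((())))))

S => (S)   [S -> ( S )]
(S) => ((S))   [S -> ( S )]
((S)) => (((S)))   [S -> ( S )]
(((S))) => ((((S))))   [S -> ( S )]
((((S)))) => (((((S)))))   [S -> ( S )]
(((((S))))) => (((((())))))   [S -> ( )]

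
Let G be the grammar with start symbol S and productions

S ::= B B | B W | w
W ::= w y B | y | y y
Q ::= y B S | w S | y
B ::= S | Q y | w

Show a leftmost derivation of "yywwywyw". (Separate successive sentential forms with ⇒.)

S ⇒ BB ⇒ QyB ⇒ yyB ⇒ yyS ⇒ yyBB ⇒ yyQyB ⇒ yywSyB ⇒ yywBByB ⇒ yywSByB ⇒ yywBWByB ⇒ yywwWByB ⇒ yywwyByB ⇒ yywwywyB ⇒ yywwywyw

S ⇒ BB   [S ::= B B]
BB ⇒ QyB   [B ::= Q y]
QyB ⇒ yyB   [Q ::= y]
yyB ⇒ yyS   [B ::= S]
yyS ⇒ yyBB   [S ::= B B]
yyBB ⇒ yyQyB   [B ::= Q y]
yyQyB ⇒ yywSyB   [Q ::= w S]
yywSyB ⇒ yywBByB   [S ::= B B]
yywBByB ⇒ yywSByB   [B ::= S]
yywSByB ⇒ yywBWByB   [S ::= B W]
yywBWByB ⇒ yywwWByB   [B ::= w]
yywwWByB ⇒ yywwyByB   [W ::= y]
yywwyByB ⇒ yywwywyB   [B ::= w]
yywwywyB ⇒ yywwywyw   [B ::= w]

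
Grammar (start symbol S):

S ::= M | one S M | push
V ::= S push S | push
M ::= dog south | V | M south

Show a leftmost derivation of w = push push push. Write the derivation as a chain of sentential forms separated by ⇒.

S ⇒ M ⇒ V ⇒ S push S ⇒ M push S ⇒ V push S ⇒ push push S ⇒ push push M ⇒ push push V ⇒ push push push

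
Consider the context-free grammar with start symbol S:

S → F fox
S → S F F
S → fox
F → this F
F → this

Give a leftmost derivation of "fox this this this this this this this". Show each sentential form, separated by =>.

S => S F F   [S → S F F]
S F F => fox F F   [S → fox]
fox F F => fox this F F   [F → this F]
fox this F F => fox this this F F   [F → this F]
fox this this F F => fox this this this F F   [F → this F]
fox this this this F F => fox this this this this F F   [F → this F]
fox this this this this F F => fox this this this this this F   [F → this]
fox this this this this this F => fox this this this this this this F   [F → this F]
fox this this this this this this F => fox this this this this this this this   [F → this]

S => S F F => fox F F => fox this F F => fox this this F F => fox this this this F F => fox this this this this F F => fox this this this this this F => fox this this this this this this F => fox this this this this this this this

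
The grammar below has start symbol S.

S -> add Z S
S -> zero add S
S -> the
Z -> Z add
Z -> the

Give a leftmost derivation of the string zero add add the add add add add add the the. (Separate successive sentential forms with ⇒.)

S ⇒ zero add S ⇒ zero add add Z S ⇒ zero add add Z add S ⇒ zero add add Z add add S ⇒ zero add add Z add add add S ⇒ zero add add Z add add add add S ⇒ zero add add the add add add add S ⇒ zero add add the add add add add add Z S ⇒ zero add add the add add add add add the S ⇒ zero add add the add add add add add the the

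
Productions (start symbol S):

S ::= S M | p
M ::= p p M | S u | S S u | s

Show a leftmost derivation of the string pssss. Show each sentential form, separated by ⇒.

S ⇒ SM   [S ::= S M]
SM ⇒ SMM   [S ::= S M]
SMM ⇒ SMMM   [S ::= S M]
SMMM ⇒ SMMMM   [S ::= S M]
SMMMM ⇒ pMMMM   [S ::= p]
pMMMM ⇒ psMMM   [M ::= s]
psMMM ⇒ pssMM   [M ::= s]
pssMM ⇒ psssM   [M ::= s]
psssM ⇒ pssss   [M ::= s]

S⇒SM⇒SMM⇒SMMM⇒SMMMM⇒pMMMM⇒psMMM⇒pssMM⇒psssM⇒pssss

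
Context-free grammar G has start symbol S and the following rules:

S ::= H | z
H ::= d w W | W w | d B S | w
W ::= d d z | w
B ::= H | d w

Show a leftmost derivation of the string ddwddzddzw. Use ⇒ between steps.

S ⇒ H ⇒ dBS ⇒ dHS ⇒ ddwWS ⇒ ddwddzS ⇒ ddwddzH ⇒ ddwddzWw ⇒ ddwddzddzw

S ⇒ H   [S ::= H]
H ⇒ dBS   [H ::= d B S]
dBS ⇒ dHS   [B ::= H]
dHS ⇒ ddwWS   [H ::= d w W]
ddwWS ⇒ ddwddzS   [W ::= d d z]
ddwddzS ⇒ ddwddzH   [S ::= H]
ddwddzH ⇒ ddwddzWw   [H ::= W w]
ddwddzWw ⇒ ddwddzddzw   [W ::= d d z]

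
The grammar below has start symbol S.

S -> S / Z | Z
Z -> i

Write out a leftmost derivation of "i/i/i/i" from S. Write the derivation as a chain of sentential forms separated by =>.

S=>S/Z=>S/Z/Z=>S/Z/Z/Z=>Z/Z/Z/Z=>i/Z/Z/Z=>i/i/Z/Z=>i/i/i/Z=>i/i/i/i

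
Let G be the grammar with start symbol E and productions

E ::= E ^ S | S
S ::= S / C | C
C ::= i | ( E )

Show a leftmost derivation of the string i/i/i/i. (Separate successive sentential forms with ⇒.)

E ⇒ S ⇒ S/C ⇒ S/C/C ⇒ S/C/C/C ⇒ C/C/C/C ⇒ i/C/C/C ⇒ i/i/C/C ⇒ i/i/i/C ⇒ i/i/i/i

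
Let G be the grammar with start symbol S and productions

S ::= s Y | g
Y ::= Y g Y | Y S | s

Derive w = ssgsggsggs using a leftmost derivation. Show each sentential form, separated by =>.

S => sY => sYgY => sYSgY => sYgYSgY => sYSgYSgY => sYgYSgYSgY => ssgYSgYSgY => ssgsSgYSgY => ssgsggYSgY => ssgsggsSgY => ssgsggsggY => ssgsggsggs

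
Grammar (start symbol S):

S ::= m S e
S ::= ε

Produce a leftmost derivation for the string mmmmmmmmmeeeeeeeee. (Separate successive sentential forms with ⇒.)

S ⇒ mSe ⇒ mmSee ⇒ mmmSeee ⇒ mmmmSeeee ⇒ mmmmmSeeeee ⇒ mmmmmmSeeeeee ⇒ mmmmmmmSeeeeeee ⇒ mmmmmmmmSeeeeeeee ⇒ mmmmmmmmmSeeeeeeeee ⇒ mmmmmmmmmeeeeeeeee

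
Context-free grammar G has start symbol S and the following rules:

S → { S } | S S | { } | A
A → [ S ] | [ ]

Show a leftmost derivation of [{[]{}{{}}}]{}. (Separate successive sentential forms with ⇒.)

S ⇒ SS ⇒ AS ⇒ [S]S ⇒ [{S}]S ⇒ [{SS}]S ⇒ [{SSS}]S ⇒ [{ASS}]S ⇒ [{[]SS}]S ⇒ [{[]{}S}]S ⇒ [{[]{}{S}}]S ⇒ [{[]{}{{}}}]S ⇒ [{[]{}{{}}}]{}

S ⇒ SS   [S → S S]
SS ⇒ AS   [S → A]
AS ⇒ [S]S   [A → [ S ]]
[S]S ⇒ [{S}]S   [S → { S }]
[{S}]S ⇒ [{SS}]S   [S → S S]
[{SS}]S ⇒ [{SSS}]S   [S → S S]
[{SSS}]S ⇒ [{ASS}]S   [S → A]
[{ASS}]S ⇒ [{[]SS}]S   [A → [ ]]
[{[]SS}]S ⇒ [{[]{}S}]S   [S → { }]
[{[]{}S}]S ⇒ [{[]{}{S}}]S   [S → { S }]
[{[]{}{S}}]S ⇒ [{[]{}{{}}}]S   [S → { }]
[{[]{}{{}}}]S ⇒ [{[]{}{{}}}]{}   [S → { }]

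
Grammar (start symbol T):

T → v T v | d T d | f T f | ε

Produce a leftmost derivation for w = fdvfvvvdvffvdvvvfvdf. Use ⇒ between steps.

T ⇒ fTf ⇒ fdTdf ⇒ fdvTvdf ⇒ fdvfTfvdf ⇒ fdvfvTvfvdf ⇒ fdvfvvTvvfvdf ⇒ fdvfvvvTvvvfvdf ⇒ fdvfvvvdTdvvvfvdf ⇒ fdvfvvvdvTvdvvvfvdf ⇒ fdvfvvvdvfTfvdvvvfvdf ⇒ fdvfvvvdvffvdvvvfvdf

T ⇒ fTf   [T → f T f]
fTf ⇒ fdTdf   [T → d T d]
fdTdf ⇒ fdvTvdf   [T → v T v]
fdvTvdf ⇒ fdvfTfvdf   [T → f T f]
fdvfTfvdf ⇒ fdvfvTvfvdf   [T → v T v]
fdvfvTvfvdf ⇒ fdvfvvTvvfvdf   [T → v T v]
fdvfvvTvvfvdf ⇒ fdvfvvvTvvvfvdf   [T → v T v]
fdvfvvvTvvvfvdf ⇒ fdvfvvvdTdvvvfvdf   [T → d T d]
fdvfvvvdTdvvvfvdf ⇒ fdvfvvvdvTvdvvvfvdf   [T → v T v]
fdvfvvvdvTvdvvvfvdf ⇒ fdvfvvvdvfTfvdvvvfvdf   [T → f T f]
fdvfvvvdvfTfvdvvvfvdf ⇒ fdvfvvvdvffvdvvvfvdf   [T → ε]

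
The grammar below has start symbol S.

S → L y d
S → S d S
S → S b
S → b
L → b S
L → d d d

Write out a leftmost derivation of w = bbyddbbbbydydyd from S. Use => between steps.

S => SdS => LyddS => bSyddS => bbyddS => bbyddLyd => bbyddbSyd => bbyddbLydyd => bbyddbbSydyd => bbyddbbLydydyd => bbyddbbbSydydyd => bbyddbbbbydydyd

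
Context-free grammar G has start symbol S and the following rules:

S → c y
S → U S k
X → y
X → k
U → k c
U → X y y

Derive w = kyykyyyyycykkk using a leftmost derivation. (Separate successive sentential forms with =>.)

S=>USk=>XyySk=>kyySk=>kyyUSkk=>kyyXyySkk=>kyykyySkk=>kyykyyUSkkk=>kyykyyXyySkkk=>kyykyyyyySkkk=>kyykyyyyycykkk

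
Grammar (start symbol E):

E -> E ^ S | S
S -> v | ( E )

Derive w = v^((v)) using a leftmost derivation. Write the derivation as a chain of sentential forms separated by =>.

E => E^S => S^S => v^S => v^(E) => v^(S) => v^((E)) => v^((S)) => v^((v))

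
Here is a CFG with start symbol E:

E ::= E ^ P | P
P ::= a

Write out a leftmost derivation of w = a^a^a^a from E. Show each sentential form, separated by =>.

E => E^P   [E ::= E ^ P]
E^P => E^P^P   [E ::= E ^ P]
E^P^P => E^P^P^P   [E ::= E ^ P]
E^P^P^P => P^P^P^P   [E ::= P]
P^P^P^P => a^P^P^P   [P ::= a]
a^P^P^P => a^a^P^P   [P ::= a]
a^a^P^P => a^a^a^P   [P ::= a]
a^a^a^P => a^a^a^a   [P ::= a]

E => E^P => E^P^P => E^P^P^P => P^P^P^P => a^P^P^P => a^a^P^P => a^a^a^P => a^a^a^a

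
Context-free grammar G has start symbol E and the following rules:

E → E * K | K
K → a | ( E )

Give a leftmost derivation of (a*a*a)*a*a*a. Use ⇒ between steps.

E⇒E*K⇒E*K*K⇒E*K*K*K⇒K*K*K*K⇒(E)*K*K*K⇒(E*K)*K*K*K⇒(E*K*K)*K*K*K⇒(K*K*K)*K*K*K⇒(a*K*K)*K*K*K⇒(a*a*K)*K*K*K⇒(a*a*a)*K*K*K⇒(a*a*a)*a*K*K⇒(a*a*a)*a*a*K⇒(a*a*a)*a*a*a

E ⇒ E*K   [E → E * K]
E*K ⇒ E*K*K   [E → E * K]
E*K*K ⇒ E*K*K*K   [E → E * K]
E*K*K*K ⇒ K*K*K*K   [E → K]
K*K*K*K ⇒ (E)*K*K*K   [K → ( E )]
(E)*K*K*K ⇒ (E*K)*K*K*K   [E → E * K]
(E*K)*K*K*K ⇒ (E*K*K)*K*K*K   [E → E * K]
(E*K*K)*K*K*K ⇒ (K*K*K)*K*K*K   [E → K]
(K*K*K)*K*K*K ⇒ (a*K*K)*K*K*K   [K → a]
(a*K*K)*K*K*K ⇒ (a*a*K)*K*K*K   [K → a]
(a*a*K)*K*K*K ⇒ (a*a*a)*K*K*K   [K → a]
(a*a*a)*K*K*K ⇒ (a*a*a)*a*K*K   [K → a]
(a*a*a)*a*K*K ⇒ (a*a*a)*a*a*K   [K → a]
(a*a*a)*a*a*K ⇒ (a*a*a)*a*a*a   [K → a]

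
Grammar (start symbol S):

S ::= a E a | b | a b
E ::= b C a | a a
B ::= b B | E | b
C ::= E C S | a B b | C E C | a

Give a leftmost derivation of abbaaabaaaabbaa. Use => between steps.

S=>aEa=>abCaa=>abECSaa=>abbCaCSaa=>abbaBbaCSaa=>abbaEbaCSaa=>abbaaabaCSaa=>abbaaabaECSSaa=>abbaaabaaaCSSaa=>abbaaabaaaaSSaa=>abbaaabaaaabSaa=>abbaaabaaaabbaa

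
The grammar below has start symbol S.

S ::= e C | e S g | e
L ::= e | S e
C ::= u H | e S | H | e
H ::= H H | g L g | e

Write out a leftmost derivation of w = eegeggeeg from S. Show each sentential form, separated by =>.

S=>eC=>eH=>eHH=>eeH=>eeHH=>eegLgH=>eegegH=>eegeggLg=>eegeggSeg=>eegeggeeg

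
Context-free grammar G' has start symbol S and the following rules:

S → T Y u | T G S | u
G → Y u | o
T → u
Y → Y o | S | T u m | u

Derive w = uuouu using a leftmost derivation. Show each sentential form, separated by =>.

S=>TYu=>uYu=>uSu=>uTGSu=>uuGSu=>uuoSu=>uuouu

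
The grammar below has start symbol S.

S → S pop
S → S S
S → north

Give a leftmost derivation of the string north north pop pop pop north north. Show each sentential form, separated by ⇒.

S ⇒ S S   [S → S S]
S S ⇒ S S S   [S → S S]
S S S ⇒ S pop S S   [S → S pop]
S pop S S ⇒ S pop pop S S   [S → S pop]
S pop pop S S ⇒ S pop pop pop S S   [S → S pop]
S pop pop pop S S ⇒ S S pop pop pop S S   [S → S S]
S S pop pop pop S S ⇒ north S pop pop pop S S   [S → north]
north S pop pop pop S S ⇒ north north pop pop pop S S   [S → north]
north north pop pop pop S S ⇒ north north pop pop pop north S   [S → north]
north north pop pop pop north S ⇒ north north pop pop pop north north   [S → north]

S ⇒ S S ⇒ S S S ⇒ S pop S S ⇒ S pop pop S S ⇒ S pop pop pop S S ⇒ S S pop pop pop S S ⇒ north S pop pop pop S S ⇒ north north pop pop pop S S ⇒ north north pop pop pop north S ⇒ north north pop pop pop north north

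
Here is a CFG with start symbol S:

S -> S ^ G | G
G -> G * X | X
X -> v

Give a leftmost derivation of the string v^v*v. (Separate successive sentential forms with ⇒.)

S ⇒ S^G ⇒ G^G ⇒ X^G ⇒ v^G ⇒ v^G*X ⇒ v^X*X ⇒ v^v*X ⇒ v^v*v

S ⇒ S^G   [S -> S ^ G]
S^G ⇒ G^G   [S -> G]
G^G ⇒ X^G   [G -> X]
X^G ⇒ v^G   [X -> v]
v^G ⇒ v^G*X   [G -> G * X]
v^G*X ⇒ v^X*X   [G -> X]
v^X*X ⇒ v^v*X   [X -> v]
v^v*X ⇒ v^v*v   [X -> v]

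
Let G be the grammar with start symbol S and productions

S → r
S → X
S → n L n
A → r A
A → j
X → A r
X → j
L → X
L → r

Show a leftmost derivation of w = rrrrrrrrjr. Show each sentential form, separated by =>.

S=>X=>Ar=>rAr=>rrAr=>rrrAr=>rrrrAr=>rrrrrAr=>rrrrrrAr=>rrrrrrrAr=>rrrrrrrrAr=>rrrrrrrrjr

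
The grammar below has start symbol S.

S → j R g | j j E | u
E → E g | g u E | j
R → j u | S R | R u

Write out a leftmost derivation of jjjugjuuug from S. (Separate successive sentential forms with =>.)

S => jRg => jRug => jSRug => jjRgRug => jjjugRug => jjjugRuug => jjjugjuuug

S => jRg   [S → j R g]
jRg => jRug   [R → R u]
jRug => jSRug   [R → S R]
jSRug => jjRgRug   [S → j R g]
jjRgRug => jjjugRug   [R → j u]
jjjugRug => jjjugRuug   [R → R u]
jjjugRuug => jjjugjuuug   [R → j u]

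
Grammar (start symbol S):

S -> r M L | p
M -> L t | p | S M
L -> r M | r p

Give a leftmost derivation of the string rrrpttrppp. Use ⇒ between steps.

S⇒rML⇒rLtL⇒rrMtL⇒rrLttL⇒rrrpttL⇒rrrpttrM⇒rrrpttrSM⇒rrrpttrpM⇒rrrpttrpSM⇒rrrpttrppM⇒rrrpttrppp

S ⇒ rML   [S -> r M L]
rML ⇒ rLtL   [M -> L t]
rLtL ⇒ rrMtL   [L -> r M]
rrMtL ⇒ rrLttL   [M -> L t]
rrLttL ⇒ rrrpttL   [L -> r p]
rrrpttL ⇒ rrrpttrM   [L -> r M]
rrrpttrM ⇒ rrrpttrSM   [M -> S M]
rrrpttrSM ⇒ rrrpttrpM   [S -> p]
rrrpttrpM ⇒ rrrpttrpSM   [M -> S M]
rrrpttrpSM ⇒ rrrpttrppM   [S -> p]
rrrpttrppM ⇒ rrrpttrppp   [M -> p]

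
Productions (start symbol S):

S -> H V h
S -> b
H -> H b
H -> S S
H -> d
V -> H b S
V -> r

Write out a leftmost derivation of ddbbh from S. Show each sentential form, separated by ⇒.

S ⇒ HVh ⇒ dVh ⇒ dHbSh ⇒ ddbSh ⇒ ddbbh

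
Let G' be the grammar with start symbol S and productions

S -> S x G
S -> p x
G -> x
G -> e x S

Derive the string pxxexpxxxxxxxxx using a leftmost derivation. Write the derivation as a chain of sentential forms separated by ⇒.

S⇒SxG⇒SxGxG⇒SxGxGxG⇒SxGxGxGxG⇒SxGxGxGxGxG⇒pxxGxGxGxGxG⇒pxxexSxGxGxGxG⇒pxxexpxxGxGxGxG⇒pxxexpxxxxGxGxG⇒pxxexpxxxxxxGxG⇒pxxexpxxxxxxxxG⇒pxxexpxxxxxxxxx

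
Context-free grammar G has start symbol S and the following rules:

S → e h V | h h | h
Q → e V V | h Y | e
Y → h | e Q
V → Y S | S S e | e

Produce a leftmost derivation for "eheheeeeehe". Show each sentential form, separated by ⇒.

S ⇒ ehV   [S → e h V]
ehV ⇒ ehYS   [V → Y S]
ehYS ⇒ eheQS   [Y → e Q]
eheQS ⇒ ehehYS   [Q → h Y]
ehehYS ⇒ eheheQS   [Y → e Q]
eheheQS ⇒ eheheeVVS   [Q → e V V]
eheheeVVS ⇒ eheheeeVS   [V → e]
eheheeeVS ⇒ eheheeeeS   [V → e]
eheheeeeS ⇒ eheheeeeehV   [S → e h V]
eheheeeeehV ⇒ eheheeeeehe   [V → e]

S ⇒ ehV ⇒ ehYS ⇒ eheQS ⇒ ehehYS ⇒ eheheQS ⇒ eheheeVVS ⇒ eheheeeVS ⇒ eheheeeeS ⇒ eheheeeeehV ⇒ eheheeeeehe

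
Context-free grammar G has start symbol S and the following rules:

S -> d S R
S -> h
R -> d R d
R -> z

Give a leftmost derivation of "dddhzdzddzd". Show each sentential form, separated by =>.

S => dSR => ddSRR => dddSRRR => dddhRRR => dddhzRR => dddhzdRdR => dddhzdzdR => dddhzdzddRd => dddhzdzddzd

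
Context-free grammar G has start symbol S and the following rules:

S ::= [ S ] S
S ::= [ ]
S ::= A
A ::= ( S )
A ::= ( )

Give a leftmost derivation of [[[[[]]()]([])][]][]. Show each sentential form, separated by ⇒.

S ⇒ [S]S ⇒ [[S]S]S ⇒ [[[S]S]S]S ⇒ [[[[S]S]S]S]S ⇒ [[[[[]]S]S]S]S ⇒ [[[[[]]A]S]S]S ⇒ [[[[[]]()]S]S]S ⇒ [[[[[]]()]A]S]S ⇒ [[[[[]]()](S)]S]S ⇒ [[[[[]]()]([])]S]S ⇒ [[[[[]]()]([])][]]S ⇒ [[[[[]]()]([])][]][]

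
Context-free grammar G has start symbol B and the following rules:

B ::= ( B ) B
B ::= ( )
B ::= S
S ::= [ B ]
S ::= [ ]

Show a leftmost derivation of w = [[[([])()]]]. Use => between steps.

B=>S=>[B]=>[S]=>[[B]]=>[[S]]=>[[[B]]]=>[[[(B)B]]]=>[[[(S)B]]]=>[[[([])B]]]=>[[[([])()]]]

B => S   [B ::= S]
S => [B]   [S ::= [ B ]]
[B] => [S]   [B ::= S]
[S] => [[B]]   [S ::= [ B ]]
[[B]] => [[S]]   [B ::= S]
[[S]] => [[[B]]]   [S ::= [ B ]]
[[[B]]] => [[[(B)B]]]   [B ::= ( B ) B]
[[[(B)B]]] => [[[(S)B]]]   [B ::= S]
[[[(S)B]]] => [[[([])B]]]   [S ::= [ ]]
[[[([])B]]] => [[[([])()]]]   [B ::= ( )]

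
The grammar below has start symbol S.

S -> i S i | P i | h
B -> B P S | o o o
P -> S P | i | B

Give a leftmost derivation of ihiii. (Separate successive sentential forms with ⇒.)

S ⇒ iSi ⇒ iPii ⇒ iSPii ⇒ ihPii ⇒ ihiii

S ⇒ iSi   [S -> i S i]
iSi ⇒ iPii   [S -> P i]
iPii ⇒ iSPii   [P -> S P]
iSPii ⇒ ihPii   [S -> h]
ihPii ⇒ ihiii   [P -> i]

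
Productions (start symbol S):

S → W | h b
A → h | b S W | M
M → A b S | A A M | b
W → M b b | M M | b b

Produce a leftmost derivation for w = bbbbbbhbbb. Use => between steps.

S => W => Mbb => AAMbb => bSWAMbb => bWWAMbb => bMbbWAMbb => bbbbWAMbb => bbbbMMAMbb => bbbbbMAMbb => bbbbbbAMbb => bbbbbbhMbb => bbbbbbhbbb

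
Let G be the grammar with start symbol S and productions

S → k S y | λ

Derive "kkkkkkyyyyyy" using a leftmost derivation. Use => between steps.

S => kSy   [S → k S y]
kSy => kkSyy   [S → k S y]
kkSyy => kkkSyyy   [S → k S y]
kkkSyyy => kkkkSyyyy   [S → k S y]
kkkkSyyyy => kkkkkSyyyyy   [S → k S y]
kkkkkSyyyyy => kkkkkkSyyyyyy   [S → k S y]
kkkkkkSyyyyyy => kkkkkkyyyyyy   [S → λ]

S => kSy => kkSyy => kkkSyyy => kkkkSyyyy => kkkkkSyyyyy => kkkkkkSyyyyyy => kkkkkkyyyyyy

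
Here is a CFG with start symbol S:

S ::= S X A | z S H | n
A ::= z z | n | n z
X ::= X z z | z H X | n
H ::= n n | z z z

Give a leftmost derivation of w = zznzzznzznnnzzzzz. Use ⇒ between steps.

S ⇒ zSH ⇒ zSXAH ⇒ zSXAXAH ⇒ zSXAXAXAH ⇒ zzSHXAXAXAH ⇒ zznHXAXAXAH ⇒ zznzzzXAXAXAH ⇒ zznzzznAXAXAH ⇒ zznzzznzzXAXAH ⇒ zznzzznzznAXAH ⇒ zznzzznzznnXAH ⇒ zznzzznzznnnAH ⇒ zznzzznzznnnzzH ⇒ zznzzznzznnnzzzzz

S ⇒ zSH   [S ::= z S H]
zSH ⇒ zSXAH   [S ::= S X A]
zSXAH ⇒ zSXAXAH   [S ::= S X A]
zSXAXAH ⇒ zSXAXAXAH   [S ::= S X A]
zSXAXAXAH ⇒ zzSHXAXAXAH   [S ::= z S H]
zzSHXAXAXAH ⇒ zznHXAXAXAH   [S ::= n]
zznHXAXAXAH ⇒ zznzzzXAXAXAH   [H ::= z z z]
zznzzzXAXAXAH ⇒ zznzzznAXAXAH   [X ::= n]
zznzzznAXAXAH ⇒ zznzzznzzXAXAH   [A ::= z z]
zznzzznzzXAXAH ⇒ zznzzznzznAXAH   [X ::= n]
zznzzznzznAXAH ⇒ zznzzznzznnXAH   [A ::= n]
zznzzznzznnXAH ⇒ zznzzznzznnnAH   [X ::= n]
zznzzznzznnnAH ⇒ zznzzznzznnnzzH   [A ::= z z]
zznzzznzznnnzzH ⇒ zznzzznzznnnzzzzz   [H ::= z z z]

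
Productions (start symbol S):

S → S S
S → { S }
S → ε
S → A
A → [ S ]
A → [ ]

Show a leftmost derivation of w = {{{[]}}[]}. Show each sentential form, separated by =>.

S=>{S}=>{SS}=>{{S}S}=>{{{S}}S}=>{{{A}}S}=>{{{[S]}}S}=>{{{[]}}S}=>{{{[]}}A}=>{{{[]}}[S]}=>{{{[]}}[]}

S => {S}   [S → { S }]
{S} => {SS}   [S → S S]
{SS} => {{S}S}   [S → { S }]
{{S}S} => {{{S}}S}   [S → { S }]
{{{S}}S} => {{{A}}S}   [S → A]
{{{A}}S} => {{{[S]}}S}   [A → [ S ]]
{{{[S]}}S} => {{{[]}}S}   [S → ε]
{{{[]}}S} => {{{[]}}A}   [S → A]
{{{[]}}A} => {{{[]}}[S]}   [A → [ S ]]
{{{[]}}[S]} => {{{[]}}[]}   [S → ε]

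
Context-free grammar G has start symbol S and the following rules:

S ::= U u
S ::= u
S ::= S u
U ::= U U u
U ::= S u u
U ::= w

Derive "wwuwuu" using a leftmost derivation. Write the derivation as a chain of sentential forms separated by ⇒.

S ⇒ Uu   [S ::= U u]
Uu ⇒ UUuu   [U ::= U U u]
UUuu ⇒ UUuUuu   [U ::= U U u]
UUuUuu ⇒ wUuUuu   [U ::= w]
wUuUuu ⇒ wwuUuu   [U ::= w]
wwuUuu ⇒ wwuwuu   [U ::= w]

S ⇒ Uu ⇒ UUuu ⇒ UUuUuu ⇒ wUuUuu ⇒ wwuUuu ⇒ wwuwuu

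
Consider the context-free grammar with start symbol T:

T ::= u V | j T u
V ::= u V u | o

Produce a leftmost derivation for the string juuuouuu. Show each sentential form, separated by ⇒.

T⇒jTu⇒juVu⇒juuVuu⇒juuuVuuu⇒juuuouuu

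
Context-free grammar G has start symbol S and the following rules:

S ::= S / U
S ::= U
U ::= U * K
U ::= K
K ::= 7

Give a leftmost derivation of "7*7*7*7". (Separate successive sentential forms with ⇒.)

S⇒U⇒U*K⇒U*K*K⇒U*K*K*K⇒K*K*K*K⇒7*K*K*K⇒7*7*K*K⇒7*7*7*K⇒7*7*7*7

S ⇒ U   [S ::= U]
U ⇒ U*K   [U ::= U * K]
U*K ⇒ U*K*K   [U ::= U * K]
U*K*K ⇒ U*K*K*K   [U ::= U * K]
U*K*K*K ⇒ K*K*K*K   [U ::= K]
K*K*K*K ⇒ 7*K*K*K   [K ::= 7]
7*K*K*K ⇒ 7*7*K*K   [K ::= 7]
7*7*K*K ⇒ 7*7*7*K   [K ::= 7]
7*7*7*K ⇒ 7*7*7*7   [K ::= 7]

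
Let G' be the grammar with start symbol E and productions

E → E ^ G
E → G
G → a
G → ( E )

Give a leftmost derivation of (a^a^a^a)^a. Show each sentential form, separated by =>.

E=>E^G=>G^G=>(E)^G=>(E^G)^G=>(E^G^G)^G=>(E^G^G^G)^G=>(G^G^G^G)^G=>(a^G^G^G)^G=>(a^a^G^G)^G=>(a^a^a^G)^G=>(a^a^a^a)^G=>(a^a^a^a)^a

E => E^G   [E → E ^ G]
E^G => G^G   [E → G]
G^G => (E)^G   [G → ( E )]
(E)^G => (E^G)^G   [E → E ^ G]
(E^G)^G => (E^G^G)^G   [E → E ^ G]
(E^G^G)^G => (E^G^G^G)^G   [E → E ^ G]
(E^G^G^G)^G => (G^G^G^G)^G   [E → G]
(G^G^G^G)^G => (a^G^G^G)^G   [G → a]
(a^G^G^G)^G => (a^a^G^G)^G   [G → a]
(a^a^G^G)^G => (a^a^a^G)^G   [G → a]
(a^a^a^G)^G => (a^a^a^a)^G   [G → a]
(a^a^a^a)^G => (a^a^a^a)^a   [G → a]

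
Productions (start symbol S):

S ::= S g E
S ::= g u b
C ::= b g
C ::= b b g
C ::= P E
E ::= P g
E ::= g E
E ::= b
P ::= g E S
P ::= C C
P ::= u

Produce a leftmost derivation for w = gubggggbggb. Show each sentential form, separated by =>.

S=>SgE=>SgEgE=>gubgEgE=>gubggEgE=>gubgggEgE=>gubggggEgE=>gubggggbgE=>gubggggbggE=>gubggggbggb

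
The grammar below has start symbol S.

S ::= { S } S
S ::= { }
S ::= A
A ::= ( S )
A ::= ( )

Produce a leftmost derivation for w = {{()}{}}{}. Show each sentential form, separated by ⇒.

S ⇒ {S}S   [S ::= { S } S]
{S}S ⇒ {{S}S}S   [S ::= { S } S]
{{S}S}S ⇒ {{A}S}S   [S ::= A]
{{A}S}S ⇒ {{()}S}S   [A ::= ( )]
{{()}S}S ⇒ {{()}{}}S   [S ::= { }]
{{()}{}}S ⇒ {{()}{}}{}   [S ::= { }]

S ⇒ {S}S ⇒ {{S}S}S ⇒ {{A}S}S ⇒ {{()}S}S ⇒ {{()}{}}S ⇒ {{()}{}}{}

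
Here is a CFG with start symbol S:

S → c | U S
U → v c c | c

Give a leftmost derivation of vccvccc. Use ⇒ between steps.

S ⇒ US ⇒ vccS ⇒ vccUS ⇒ vccvccS ⇒ vccvccc

S ⇒ US   [S → U S]
US ⇒ vccS   [U → v c c]
vccS ⇒ vccUS   [S → U S]
vccUS ⇒ vccvccS   [U → v c c]
vccvccS ⇒ vccvccc   [S → c]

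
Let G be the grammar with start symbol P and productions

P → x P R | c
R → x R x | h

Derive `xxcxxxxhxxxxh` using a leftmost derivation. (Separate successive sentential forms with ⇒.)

P⇒xPR⇒xxPRR⇒xxcRR⇒xxcxRxR⇒xxcxxRxxR⇒xxcxxxRxxxR⇒xxcxxxxRxxxxR⇒xxcxxxxhxxxxR⇒xxcxxxxhxxxxh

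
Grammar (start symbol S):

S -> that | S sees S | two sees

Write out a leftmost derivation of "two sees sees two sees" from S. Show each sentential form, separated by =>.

S => S sees S => two sees sees S => two sees sees two sees

S => S sees S   [S -> S sees S]
S sees S => two sees sees S   [S -> two sees]
two sees sees S => two sees sees two sees   [S -> two sees]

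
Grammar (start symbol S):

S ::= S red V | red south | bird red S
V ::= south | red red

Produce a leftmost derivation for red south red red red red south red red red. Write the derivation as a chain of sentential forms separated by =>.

S => S red V   [S ::= S red V]
S red V => S red V red V   [S ::= S red V]
S red V red V => S red V red V red V   [S ::= S red V]
S red V red V red V => red south red V red V red V   [S ::= red south]
red south red V red V red V => red south red red red red V red V   [V ::= red red]
red south red red red red V red V => red south red red red red south red V   [V ::= south]
red south red red red red south red V => red south red red red red south red red red   [V ::= red red]

S => S red V => S red V red V => S red V red V red V => red south red V red V red V => red south red red red red V red V => red south red red red red south red V => red south red red red red south red red red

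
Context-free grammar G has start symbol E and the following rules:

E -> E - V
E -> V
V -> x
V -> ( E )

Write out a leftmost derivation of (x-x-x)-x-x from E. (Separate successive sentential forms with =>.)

E => E-V => E-V-V => V-V-V => (E)-V-V => (E-V)-V-V => (E-V-V)-V-V => (V-V-V)-V-V => (x-V-V)-V-V => (x-x-V)-V-V => (x-x-x)-V-V => (x-x-x)-x-V => (x-x-x)-x-x

E => E-V   [E -> E - V]
E-V => E-V-V   [E -> E - V]
E-V-V => V-V-V   [E -> V]
V-V-V => (E)-V-V   [V -> ( E )]
(E)-V-V => (E-V)-V-V   [E -> E - V]
(E-V)-V-V => (E-V-V)-V-V   [E -> E - V]
(E-V-V)-V-V => (V-V-V)-V-V   [E -> V]
(V-V-V)-V-V => (x-V-V)-V-V   [V -> x]
(x-V-V)-V-V => (x-x-V)-V-V   [V -> x]
(x-x-V)-V-V => (x-x-x)-V-V   [V -> x]
(x-x-x)-V-V => (x-x-x)-x-V   [V -> x]
(x-x-x)-x-V => (x-x-x)-x-x   [V -> x]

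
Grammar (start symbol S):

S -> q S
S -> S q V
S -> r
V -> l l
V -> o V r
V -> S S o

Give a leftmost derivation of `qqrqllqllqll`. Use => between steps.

S => SqV   [S -> S q V]
SqV => qSqV   [S -> q S]
qSqV => qSqVqV   [S -> S q V]
qSqVqV => qqSqVqV   [S -> q S]
qqSqVqV => qqSqVqVqV   [S -> S q V]
qqSqVqVqV => qqrqVqVqV   [S -> r]
qqrqVqVqV => qqrqllqVqV   [V -> l l]
qqrqllqVqV => qqrqllqllqV   [V -> l l]
qqrqllqllqV => qqrqllqllqll   [V -> l l]

S => SqV => qSqV => qSqVqV => qqSqVqV => qqSqVqVqV => qqrqVqVqV => qqrqllqVqV => qqrqllqllqV => qqrqllqllqll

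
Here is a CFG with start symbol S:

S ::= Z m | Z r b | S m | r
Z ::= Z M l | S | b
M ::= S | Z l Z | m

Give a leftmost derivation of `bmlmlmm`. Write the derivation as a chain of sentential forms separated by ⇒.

S⇒Zm⇒Sm⇒Zmm⇒ZMlmm⇒ZMlMlmm⇒bMlMlmm⇒bmlMlmm⇒bmlmlmm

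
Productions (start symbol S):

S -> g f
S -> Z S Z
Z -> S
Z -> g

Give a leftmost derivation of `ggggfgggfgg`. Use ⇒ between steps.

S⇒ZSZ⇒gSZ⇒gZSZZ⇒gSSZZ⇒gZSZSZZ⇒ggSZSZZ⇒ggZSZZSZZ⇒gggSZZSZZ⇒ggggfZZSZZ⇒ggggfgZSZZ⇒ggggfggSZZ⇒ggggfgggfZZ⇒ggggfgggfgZ⇒ggggfgggfgg

S ⇒ ZSZ   [S -> Z S Z]
ZSZ ⇒ gSZ   [Z -> g]
gSZ ⇒ gZSZZ   [S -> Z S Z]
gZSZZ ⇒ gSSZZ   [Z -> S]
gSSZZ ⇒ gZSZSZZ   [S -> Z S Z]
gZSZSZZ ⇒ ggSZSZZ   [Z -> g]
ggSZSZZ ⇒ ggZSZZSZZ   [S -> Z S Z]
ggZSZZSZZ ⇒ gggSZZSZZ   [Z -> g]
gggSZZSZZ ⇒ ggggfZZSZZ   [S -> g f]
ggggfZZSZZ ⇒ ggggfgZSZZ   [Z -> g]
ggggfgZSZZ ⇒ ggggfggSZZ   [Z -> g]
ggggfggSZZ ⇒ ggggfgggfZZ   [S -> g f]
ggggfgggfZZ ⇒ ggggfgggfgZ   [Z -> g]
ggggfgggfgZ ⇒ ggggfgggfgg   [Z -> g]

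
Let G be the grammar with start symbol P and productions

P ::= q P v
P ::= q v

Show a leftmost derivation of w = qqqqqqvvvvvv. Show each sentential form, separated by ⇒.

P ⇒ qPv   [P ::= q P v]
qPv ⇒ qqPvv   [P ::= q P v]
qqPvv ⇒ qqqPvvv   [P ::= q P v]
qqqPvvv ⇒ qqqqPvvvv   [P ::= q P v]
qqqqPvvvv ⇒ qqqqqPvvvvv   [P ::= q P v]
qqqqqPvvvvv ⇒ qqqqqqvvvvvv   [P ::= q v]

P ⇒ qPv ⇒ qqPvv ⇒ qqqPvvv ⇒ qqqqPvvvv ⇒ qqqqqPvvvvv ⇒ qqqqqqvvvvvv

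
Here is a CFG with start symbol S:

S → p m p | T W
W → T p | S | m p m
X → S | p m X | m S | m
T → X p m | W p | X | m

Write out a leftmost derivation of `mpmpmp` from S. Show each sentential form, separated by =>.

S => TW => XW => SW => TWW => mWW => mSW => mpmpW => mpmpTp => mpmpmp

S => TW   [S → T W]
TW => XW   [T → X]
XW => SW   [X → S]
SW => TWW   [S → T W]
TWW => mWW   [T → m]
mWW => mSW   [W → S]
mSW => mpmpW   [S → p m p]
mpmpW => mpmpTp   [W → T p]
mpmpTp => mpmpmp   [T → m]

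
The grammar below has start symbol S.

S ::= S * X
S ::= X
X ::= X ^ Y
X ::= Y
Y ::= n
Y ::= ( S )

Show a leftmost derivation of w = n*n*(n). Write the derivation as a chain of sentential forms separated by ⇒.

S⇒S*X⇒S*X*X⇒X*X*X⇒Y*X*X⇒n*X*X⇒n*Y*X⇒n*n*X⇒n*n*Y⇒n*n*(S)⇒n*n*(X)⇒n*n*(Y)⇒n*n*(n)

S ⇒ S*X   [S ::= S * X]
S*X ⇒ S*X*X   [S ::= S * X]
S*X*X ⇒ X*X*X   [S ::= X]
X*X*X ⇒ Y*X*X   [X ::= Y]
Y*X*X ⇒ n*X*X   [Y ::= n]
n*X*X ⇒ n*Y*X   [X ::= Y]
n*Y*X ⇒ n*n*X   [Y ::= n]
n*n*X ⇒ n*n*Y   [X ::= Y]
n*n*Y ⇒ n*n*(S)   [Y ::= ( S )]
n*n*(S) ⇒ n*n*(X)   [S ::= X]
n*n*(X) ⇒ n*n*(Y)   [X ::= Y]
n*n*(Y) ⇒ n*n*(n)   [Y ::= n]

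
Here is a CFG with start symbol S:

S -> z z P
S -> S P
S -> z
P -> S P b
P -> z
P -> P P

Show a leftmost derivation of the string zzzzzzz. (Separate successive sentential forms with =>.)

S => zzP => zzPP => zzPPP => zzPPPP => zzPPPPP => zzzPPPP => zzzzPPP => zzzzzPP => zzzzzzP => zzzzzzz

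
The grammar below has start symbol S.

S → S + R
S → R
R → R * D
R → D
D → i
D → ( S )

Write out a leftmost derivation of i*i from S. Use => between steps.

S=>R=>R*D=>D*D=>i*D=>i*i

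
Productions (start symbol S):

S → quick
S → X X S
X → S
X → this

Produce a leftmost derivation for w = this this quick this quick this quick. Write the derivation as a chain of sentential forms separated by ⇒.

S ⇒ X X S   [S → X X S]
X X S ⇒ S X S   [X → S]
S X S ⇒ X X S X S   [S → X X S]
X X S X S ⇒ S X S X S   [X → S]
S X S X S ⇒ X X S X S X S   [S → X X S]
X X S X S X S ⇒ this X S X S X S   [X → this]
this X S X S X S ⇒ this this S X S X S   [X → this]
this this S X S X S ⇒ this this quick X S X S   [S → quick]
this this quick X S X S ⇒ this this quick this S X S   [X → this]
this this quick this S X S ⇒ this this quick this quick X S   [S → quick]
this this quick this quick X S ⇒ this this quick this quick this S   [X → this]
this this quick this quick this S ⇒ this this quick this quick this quick   [S → quick]

S ⇒ X X S ⇒ S X S ⇒ X X S X S ⇒ S X S X S ⇒ X X S X S X S ⇒ this X S X S X S ⇒ this this S X S X S ⇒ this this quick X S X S ⇒ this this quick this S X S ⇒ this this quick this quick X S ⇒ this this quick this quick this S ⇒ this this quick this quick this quick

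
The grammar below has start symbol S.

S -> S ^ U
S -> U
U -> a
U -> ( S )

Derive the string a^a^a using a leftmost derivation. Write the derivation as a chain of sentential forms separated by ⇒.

S ⇒ S^U ⇒ S^U^U ⇒ U^U^U ⇒ a^U^U ⇒ a^a^U ⇒ a^a^a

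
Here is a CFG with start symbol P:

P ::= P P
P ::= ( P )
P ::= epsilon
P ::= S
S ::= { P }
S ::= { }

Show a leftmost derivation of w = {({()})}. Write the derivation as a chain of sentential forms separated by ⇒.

P ⇒ PP ⇒ SP ⇒ {P}P ⇒ {(P)}P ⇒ {(S)}P ⇒ {({P})}P ⇒ {({(P)})}P ⇒ {({()})}P ⇒ {({()})}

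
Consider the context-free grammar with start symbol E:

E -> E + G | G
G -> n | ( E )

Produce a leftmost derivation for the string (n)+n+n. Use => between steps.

E => E+G   [E -> E + G]
E+G => E+G+G   [E -> E + G]
E+G+G => G+G+G   [E -> G]
G+G+G => (E)+G+G   [G -> ( E )]
(E)+G+G => (G)+G+G   [E -> G]
(G)+G+G => (n)+G+G   [G -> n]
(n)+G+G => (n)+n+G   [G -> n]
(n)+n+G => (n)+n+n   [G -> n]

E=>E+G=>E+G+G=>G+G+G=>(E)+G+G=>(G)+G+G=>(n)+G+G=>(n)+n+G=>(n)+n+n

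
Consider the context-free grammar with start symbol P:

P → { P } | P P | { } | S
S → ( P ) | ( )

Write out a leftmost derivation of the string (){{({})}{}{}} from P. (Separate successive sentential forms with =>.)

P => PP => SP => ()P => (){P} => (){PP} => (){PPP} => (){{P}PP} => (){{S}PP} => (){{(P)}PP} => (){{({})}PP} => (){{({})}{}P} => (){{({})}{}{}}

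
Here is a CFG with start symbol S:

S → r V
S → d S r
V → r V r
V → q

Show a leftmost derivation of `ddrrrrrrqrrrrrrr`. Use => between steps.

S => dSr => ddSrr => ddrVrr => ddrrVrrr => ddrrrVrrrr => ddrrrrVrrrrr => ddrrrrrVrrrrrr => ddrrrrrrVrrrrrrr => ddrrrrrrqrrrrrrr

S => dSr   [S → d S r]
dSr => ddSrr   [S → d S r]
ddSrr => ddrVrr   [S → r V]
ddrVrr => ddrrVrrr   [V → r V r]
ddrrVrrr => ddrrrVrrrr   [V → r V r]
ddrrrVrrrr => ddrrrrVrrrrr   [V → r V r]
ddrrrrVrrrrr => ddrrrrrVrrrrrr   [V → r V r]
ddrrrrrVrrrrrr => ddrrrrrrVrrrrrrr   [V → r V r]
ddrrrrrrVrrrrrrr => ddrrrrrrqrrrrrrr   [V → q]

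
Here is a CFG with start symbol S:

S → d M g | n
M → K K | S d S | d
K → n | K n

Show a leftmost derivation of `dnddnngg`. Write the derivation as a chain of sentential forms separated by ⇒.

S⇒dMg⇒dSdSg⇒dndSg⇒dnddMgg⇒dnddKKgg⇒dnddnKgg⇒dnddnngg

S ⇒ dMg   [S → d M g]
dMg ⇒ dSdSg   [M → S d S]
dSdSg ⇒ dndSg   [S → n]
dndSg ⇒ dnddMgg   [S → d M g]
dnddMgg ⇒ dnddKKgg   [M → K K]
dnddKKgg ⇒ dnddnKgg   [K → n]
dnddnKgg ⇒ dnddnngg   [K → n]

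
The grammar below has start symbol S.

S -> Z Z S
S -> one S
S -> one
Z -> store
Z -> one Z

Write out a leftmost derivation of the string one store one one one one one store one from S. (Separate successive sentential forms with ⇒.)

S ⇒ one S ⇒ one Z Z S ⇒ one store Z S ⇒ one store one Z S ⇒ one store one one Z S ⇒ one store one one one Z S ⇒ one store one one one one Z S ⇒ one store one one one one one Z S ⇒ one store one one one one one store S ⇒ one store one one one one one store one

S ⇒ one S   [S -> one S]
one S ⇒ one Z Z S   [S -> Z Z S]
one Z Z S ⇒ one store Z S   [Z -> store]
one store Z S ⇒ one store one Z S   [Z -> one Z]
one store one Z S ⇒ one store one one Z S   [Z -> one Z]
one store one one Z S ⇒ one store one one one Z S   [Z -> one Z]
one store one one one Z S ⇒ one store one one one one Z S   [Z -> one Z]
one store one one one one Z S ⇒ one store one one one one one Z S   [Z -> one Z]
one store one one one one one Z S ⇒ one store one one one one one store S   [Z -> store]
one store one one one one one store S ⇒ one store one one one one one store one   [S -> one]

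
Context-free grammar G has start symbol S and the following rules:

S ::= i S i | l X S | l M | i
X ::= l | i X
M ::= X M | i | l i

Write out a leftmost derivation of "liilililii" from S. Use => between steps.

S => lXS   [S ::= l X S]
lXS => liXS   [X ::= i X]
liXS => liiXS   [X ::= i X]
liiXS => liilS   [X ::= l]
liilS => liiliSi   [S ::= i S i]
liiliSi => liililMi   [S ::= l M]
liililMi => liililXMi   [M ::= X M]
liililXMi => liililiXMi   [X ::= i X]
liililiXMi => liilililMi   [X ::= l]
liilililMi => liilililii   [M ::= i]

S => lXS => liXS => liiXS => liilS => liiliSi => liililMi => liililXMi => liililiXMi => liilililMi => liilililii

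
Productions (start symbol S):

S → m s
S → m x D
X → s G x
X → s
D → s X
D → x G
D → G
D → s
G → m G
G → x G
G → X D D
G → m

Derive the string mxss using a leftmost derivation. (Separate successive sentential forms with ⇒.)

S⇒mxD⇒mxsX⇒mxss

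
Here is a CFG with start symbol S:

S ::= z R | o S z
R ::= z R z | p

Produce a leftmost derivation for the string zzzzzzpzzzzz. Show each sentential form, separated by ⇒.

S⇒zR⇒zzRz⇒zzzRzz⇒zzzzRzzz⇒zzzzzRzzzz⇒zzzzzzRzzzzz⇒zzzzzzpzzzzz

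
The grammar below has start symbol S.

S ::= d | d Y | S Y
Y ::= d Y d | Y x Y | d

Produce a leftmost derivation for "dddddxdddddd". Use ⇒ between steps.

S ⇒ SY ⇒ SYY ⇒ SYYY ⇒ dYYY ⇒ ddYdYY ⇒ dddYddYY ⇒ ddddYdddYY ⇒ ddddYxYdddYY ⇒ dddddxYdddYY ⇒ dddddxddddYY ⇒ dddddxdddddY ⇒ dddddxdddddd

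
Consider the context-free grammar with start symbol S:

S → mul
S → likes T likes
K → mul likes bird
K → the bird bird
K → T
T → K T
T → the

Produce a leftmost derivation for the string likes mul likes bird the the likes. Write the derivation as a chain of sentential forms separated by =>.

S => likes T likes => likes K T likes => likes T T likes => likes K T T likes => likes mul likes bird T T likes => likes mul likes bird the T likes => likes mul likes bird the the likes

S => likes T likes   [S → likes T likes]
likes T likes => likes K T likes   [T → K T]
likes K T likes => likes T T likes   [K → T]
likes T T likes => likes K T T likes   [T → K T]
likes K T T likes => likes mul likes bird T T likes   [K → mul likes bird]
likes mul likes bird T T likes => likes mul likes bird the T likes   [T → the]
likes mul likes bird the T likes => likes mul likes bird the the likes   [T → the]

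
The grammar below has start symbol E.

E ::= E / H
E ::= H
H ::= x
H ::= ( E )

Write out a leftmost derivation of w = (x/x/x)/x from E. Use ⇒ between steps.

E ⇒ E/H ⇒ H/H ⇒ (E)/H ⇒ (E/H)/H ⇒ (E/H/H)/H ⇒ (H/H/H)/H ⇒ (x/H/H)/H ⇒ (x/x/H)/H ⇒ (x/x/x)/H ⇒ (x/x/x)/x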